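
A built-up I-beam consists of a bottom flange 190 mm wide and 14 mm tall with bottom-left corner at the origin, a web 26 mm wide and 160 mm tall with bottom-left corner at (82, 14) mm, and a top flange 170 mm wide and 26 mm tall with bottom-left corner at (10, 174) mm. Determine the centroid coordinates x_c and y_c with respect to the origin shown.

x_c = 95.00 mm, y_c = 109.98 mm

bottom flange: A = 190 × 14 = 2660.00, centroid at (95.00, 7.00).
web: A = 26 × 160 = 4160.00, centroid at (95.00, 94.00).
top flange: A = 170 × 26 = 4420.00, centroid at (95.00, 187.00).
ΣA = 11240.00 mm², ΣAx_c = 1067800.00 mm³, ΣAy_c = 1236200.00 mm³.
x_c = 1067800.00/11240.00 = 95.00 mm; y_c = 1236200.00/11240.00 = 109.98 mm.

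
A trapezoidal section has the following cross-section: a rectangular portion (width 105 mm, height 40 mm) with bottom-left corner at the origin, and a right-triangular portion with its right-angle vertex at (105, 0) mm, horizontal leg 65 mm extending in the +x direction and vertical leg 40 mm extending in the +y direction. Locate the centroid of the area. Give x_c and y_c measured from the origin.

x_c = 70.03 mm, y_c = 18.42 mm

rectangular portion: A = 105 × 40 = 4200.00, centroid at (52.50, 20.00).
triangular portion: A = ½·65·40 = 1300.00, centroid at (126.67, 13.33).
ΣA = 5500.00 mm², ΣAx_c = 385166.67 mm³, ΣAy_c = 101333.33 mm³.
x_c = 385166.67/5500.00 = 70.03 mm; y_c = 101333.33/5500.00 = 18.42 mm.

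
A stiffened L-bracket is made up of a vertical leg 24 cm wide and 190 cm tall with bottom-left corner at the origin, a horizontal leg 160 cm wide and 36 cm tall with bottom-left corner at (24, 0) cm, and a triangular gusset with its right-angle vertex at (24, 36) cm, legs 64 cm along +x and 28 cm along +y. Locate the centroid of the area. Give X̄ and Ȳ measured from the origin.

X̄ = 61.91 cm, Ȳ = 51.49 cm

Part | A | x̄ᵢ | ȳᵢ | A·x̄ᵢ | A·ȳᵢ
vertical leg | 4560.00 | 12.00 | 95.00 | 54720.00 | 433200.00
horizontal leg | 5760.00 | 104.00 | 18.00 | 599040.00 | 103680.00
gusset | 896.00 | 45.33 | 45.33 | 40618.67 | 40618.67
Σ | 11216.00 |  |  | 694378.67 | 577498.67
X̄ = 694378.67 / 11216.00 = 61.91 cm
Ȳ = 577498.67 / 11216.00 = 51.49 cm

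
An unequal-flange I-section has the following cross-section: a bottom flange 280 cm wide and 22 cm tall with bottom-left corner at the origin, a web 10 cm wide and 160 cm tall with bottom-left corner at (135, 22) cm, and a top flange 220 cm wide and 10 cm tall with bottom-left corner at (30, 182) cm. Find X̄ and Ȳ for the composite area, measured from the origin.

bottom flange: A = 280 × 22 = 6160.00, centroid at (140.00, 11.00).
web: A = 10 × 160 = 1600.00, centroid at (140.00, 102.00).
top flange: A = 220 × 10 = 2200.00, centroid at (140.00, 187.00).
ΣA = 9960.00 cm², ΣAX̄ = 1394400.00 cm³, ΣAȲ = 642360.00 cm³.
X̄ = 1394400.00/9960.00 = 140.00 cm; Ȳ = 642360.00/9960.00 = 64.49 cm.

X̄ = 140.00 cm, Ȳ = 64.49 cm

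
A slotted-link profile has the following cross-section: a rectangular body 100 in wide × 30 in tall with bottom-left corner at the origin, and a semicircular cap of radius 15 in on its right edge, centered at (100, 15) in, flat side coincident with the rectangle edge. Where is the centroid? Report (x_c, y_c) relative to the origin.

x_c = 55.94 in, y_c = 15.00 in

rectangular body: A = 100 × 30 = 3000.00, centroid at (50.00, 15.00).
semicircular end: A = ½π·15² = 353.43, centroid at (106.37, 15.00).
ΣA = 3353.43 in²
ΣAx_c = (3000.00)(50.00) + (353.43)(106.37) = 187592.92 in³
ΣAy_c = (3000.00)(15.00) + (353.43)(15.00) = 50301.44 in³
x_c = 187592.92 / 3353.43 = 55.94 in
y_c = 50301.44 / 3353.43 = 15.00 in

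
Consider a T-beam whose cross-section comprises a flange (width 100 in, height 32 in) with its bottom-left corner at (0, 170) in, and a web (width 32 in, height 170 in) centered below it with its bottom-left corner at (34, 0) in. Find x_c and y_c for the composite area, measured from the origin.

x_c = 50.00 in, y_c = 122.41 in

web: A = 32 × 170 = 5440.00, centroid at (50.00, 85.00).
flange: A = 100 × 32 = 3200.00, centroid at (50.00, 186.00).
ΣA = 8640.00 in²
ΣAx_c = (5440.00)(50.00) + (3200.00)(50.00) = 432000.00 in³
ΣAy_c = (5440.00)(85.00) + (3200.00)(186.00) = 1057600.00 in³
x_c = 432000.00 / 8640.00 = 50.00 in
y_c = 1057600.00 / 8640.00 = 122.41 in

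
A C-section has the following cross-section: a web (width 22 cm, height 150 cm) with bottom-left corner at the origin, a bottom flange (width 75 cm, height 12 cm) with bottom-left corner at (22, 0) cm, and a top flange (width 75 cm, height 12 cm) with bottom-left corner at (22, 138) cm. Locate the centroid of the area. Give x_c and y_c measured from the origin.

web: A = 22 × 150 = 3300.00, centroid at (11.00, 75.00).
bottom flange: A = 75 × 12 = 900.00, centroid at (59.50, 6.00).
top flange: A = 75 × 12 = 900.00, centroid at (59.50, 144.00).
ΣA = 5100.00 cm², ΣAx_c = 143400.00 cm³, ΣAy_c = 382500.00 cm³.
x_c = 143400.00/5100.00 = 28.12 cm; y_c = 382500.00/5100.00 = 75.00 cm.

x_c = 28.12 cm, y_c = 75.00 cm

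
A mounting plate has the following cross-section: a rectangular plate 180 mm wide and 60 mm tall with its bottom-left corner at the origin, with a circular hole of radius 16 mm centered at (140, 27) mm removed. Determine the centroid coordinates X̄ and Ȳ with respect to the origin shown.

X̄ = 85.98 mm, Ȳ = 30.24 mm

Part | A | x̄ᵢ | ȳᵢ | A·x̄ᵢ | A·ȳᵢ
plate | 10800.00 | 90.00 | 30.00 | 972000.00 | 324000.00
hole | -804.25 | 140.00 | 27.00 | -112594.68 | -21714.69
Σ | 9995.75 |  |  | 859405.32 | 302285.31
X̄ = 859405.32 / 9995.75 = 85.98 mm
Ȳ = 302285.31 / 9995.75 = 30.24 mm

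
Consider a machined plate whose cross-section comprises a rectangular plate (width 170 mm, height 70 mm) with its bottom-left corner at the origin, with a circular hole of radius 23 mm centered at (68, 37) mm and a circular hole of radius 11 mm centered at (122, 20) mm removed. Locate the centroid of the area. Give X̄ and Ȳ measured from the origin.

plate: A = 170 × 70 = 11900.00, centroid at (85.00, 35.00).
hole 1: A = −π·23² = -1661.90, centroid at (68.00, 37.00).
hole 2: A = −π·11² = -380.13, centroid at (122.00, 20.00).
ΣA = 9857.96 mm²
ΣAX̄ = (11900.00)(85.00) + (-1661.90)(68.00) + (-380.13)(122.00) = 852114.44 mm³
ΣAȲ = (11900.00)(35.00) + (-1661.90)(37.00) + (-380.13)(20.00) = 347406.95 mm³
X̄ = 852114.44 / 9857.96 = 86.44 mm
Ȳ = 347406.95 / 9857.96 = 35.24 mm

X̄ = 86.44 mm, Ȳ = 35.24 mm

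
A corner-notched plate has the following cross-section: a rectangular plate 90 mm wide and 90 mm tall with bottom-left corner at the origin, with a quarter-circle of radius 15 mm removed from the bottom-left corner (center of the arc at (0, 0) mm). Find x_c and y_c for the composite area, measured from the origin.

x_c = 45.86 mm, y_c = 45.86 mm

plate: A = 90 × 90 = 8100.00, centroid at (45.00, 45.00).
removed quarter-circle: A = −¼π·15² = -176.71, centroid at (6.37, 6.37).
ΣA = 7923.29 mm²
ΣAx_c = (8100.00)(45.00) + (-176.71)(6.37) = 363375.00 mm³
ΣAy_c = (8100.00)(45.00) + (-176.71)(6.37) = 363375.00 mm³
x_c = 363375.00 / 7923.29 = 45.86 mm
y_c = 363375.00 / 7923.29 = 45.86 mm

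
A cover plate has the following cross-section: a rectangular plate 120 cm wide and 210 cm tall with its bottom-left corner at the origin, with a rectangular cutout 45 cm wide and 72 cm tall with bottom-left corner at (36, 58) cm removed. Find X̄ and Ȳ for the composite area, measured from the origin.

X̄ = 60.22 cm, Ȳ = 106.62 cm

plate: A = 120 × 210 = 25200.00, centroid at (60.00, 105.00).
hole: A = −(45 × 72) = -3240.00, centroid at (58.50, 94.00).
ΣA = 21960.00 cm²
ΣAX̄ = (25200.00)(60.00) + (-3240.00)(58.50) = 1322460.00 cm³
ΣAȲ = (25200.00)(105.00) + (-3240.00)(94.00) = 2341440.00 cm³
X̄ = 1322460.00 / 21960.00 = 60.22 cm
Ȳ = 2341440.00 / 21960.00 = 106.62 cm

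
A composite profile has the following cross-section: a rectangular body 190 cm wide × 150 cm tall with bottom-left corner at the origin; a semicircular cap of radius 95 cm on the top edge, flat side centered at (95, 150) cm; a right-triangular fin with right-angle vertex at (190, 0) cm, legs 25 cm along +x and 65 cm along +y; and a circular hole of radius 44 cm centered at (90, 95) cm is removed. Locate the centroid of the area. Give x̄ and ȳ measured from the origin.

rectangular body: A = 190 × 150 = 28500.00, centroid at (95.00, 75.00).
semicircular top: A = ½π·95² = 14176.44, centroid at (95.00, 190.32).
triangular fin: A = ½·25·65 = 812.50, centroid at (198.33, 21.67).
hole: A = −π·44² = -6082.12, centroid at (90.00, 95.00).
ΣA = 37406.81 cm²
ΣAx̄ = (28500.00)(95.00) + (14176.44)(95.00) + (812.50)(198.33) + (-6082.12)(90.00) = 3668016.23 cm³
ΣAȳ = (28500.00)(75.00) + (14176.44)(190.32) + (812.50)(21.67) + (-6082.12)(95.00) = 4275351.31 cm³
x̄ = 3668016.23 / 37406.81 = 98.06 cm
ȳ = 4275351.31 / 37406.81 = 114.29 cm

x̄ = 98.06 cm, ȳ = 114.29 cm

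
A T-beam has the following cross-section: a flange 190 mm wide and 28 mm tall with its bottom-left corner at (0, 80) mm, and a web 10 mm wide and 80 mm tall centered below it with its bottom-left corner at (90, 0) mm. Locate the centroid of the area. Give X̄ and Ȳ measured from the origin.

X̄ = 95.00 mm, Ȳ = 86.94 mm

web: A = 10 × 80 = 800.00, centroid at (95.00, 40.00).
flange: A = 190 × 28 = 5320.00, centroid at (95.00, 94.00).
ΣA = 6120.00 mm²
ΣAX̄ = (800.00)(95.00) + (5320.00)(95.00) = 581400.00 mm³
ΣAȲ = (800.00)(40.00) + (5320.00)(94.00) = 532080.00 mm³
X̄ = 581400.00 / 6120.00 = 95.00 mm
Ȳ = 532080.00 / 6120.00 = 86.94 mm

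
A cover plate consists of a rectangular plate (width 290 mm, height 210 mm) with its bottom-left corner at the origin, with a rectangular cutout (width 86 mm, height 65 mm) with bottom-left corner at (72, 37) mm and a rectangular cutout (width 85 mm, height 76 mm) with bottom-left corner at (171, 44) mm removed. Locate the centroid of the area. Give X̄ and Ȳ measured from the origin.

X̄ = 139.37 mm, Ȳ = 112.10 mm

Part | A | x̄ᵢ | ȳᵢ | A·x̄ᵢ | A·ȳᵢ
plate | 60900.00 | 145.00 | 105.00 | 8830500.00 | 6394500.00
hole 1 | -5590.00 | 115.00 | 69.50 | -642850.00 | -388505.00
hole 2 | -6460.00 | 213.50 | 82.00 | -1379210.00 | -529720.00
Σ | 48850.00 |  |  | 6808440.00 | 5476275.00
X̄ = 6808440.00 / 48850.00 = 139.37 mm
Ȳ = 5476275.00 / 48850.00 = 112.10 mm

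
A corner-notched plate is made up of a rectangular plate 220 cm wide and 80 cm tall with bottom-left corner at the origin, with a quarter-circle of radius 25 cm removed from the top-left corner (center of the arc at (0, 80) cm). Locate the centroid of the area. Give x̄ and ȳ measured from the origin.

plate: A = 220 × 80 = 17600.00, centroid at (110.00, 40.00).
removed quarter-circle: A = −¼π·25² = -490.87, centroid at (10.61, 69.39).
ΣA = 17109.13 cm²
ΣAx̄ = (17600.00)(110.00) + (-490.87)(10.61) = 1930791.67 cm³
ΣAȳ = (17600.00)(40.00) + (-490.87)(69.39) = 669938.43 cm³
x̄ = 1930791.67 / 17109.13 = 112.85 cm
ȳ = 669938.43 / 17109.13 = 39.16 cm

x̄ = 112.85 cm, ȳ = 39.16 cm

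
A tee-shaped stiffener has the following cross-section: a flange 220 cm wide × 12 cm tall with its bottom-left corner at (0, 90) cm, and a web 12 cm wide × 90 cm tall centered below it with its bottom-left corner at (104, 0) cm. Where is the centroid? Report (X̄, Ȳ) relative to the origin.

X̄ = 110.00 cm, Ȳ = 81.19 cm

Part | A | x̄ᵢ | ȳᵢ | A·x̄ᵢ | A·ȳᵢ
web | 1080.00 | 110.00 | 45.00 | 118800.00 | 48600.00
flange | 2640.00 | 110.00 | 96.00 | 290400.00 | 253440.00
Σ | 3720.00 |  |  | 409200.00 | 302040.00
X̄ = 409200.00 / 3720.00 = 110.00 cm
Ȳ = 302040.00 / 3720.00 = 81.19 cm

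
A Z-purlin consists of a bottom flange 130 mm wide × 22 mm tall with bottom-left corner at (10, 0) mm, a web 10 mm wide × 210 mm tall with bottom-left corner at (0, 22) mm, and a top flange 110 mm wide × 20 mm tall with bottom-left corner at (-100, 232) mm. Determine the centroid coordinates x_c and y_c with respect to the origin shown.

x_c = 17.60 mm, y_c = 116.00 mm

bottom flange: A = 130 × 22 = 2860.00, centroid at (75.00, 11.00).
web: A = 10 × 210 = 2100.00, centroid at (5.00, 127.00).
top flange: A = 110 × 20 = 2200.00, centroid at (-45.00, 242.00).
ΣA = 7160.00 mm²
ΣAx_c = (2860.00)(75.00) + (2100.00)(5.00) + (2200.00)(-45.00) = 126000.00 mm³
ΣAy_c = (2860.00)(11.00) + (2100.00)(127.00) + (2200.00)(242.00) = 830560.00 mm³
x_c = 126000.00 / 7160.00 = 17.60 mm
y_c = 830560.00 / 7160.00 = 116.00 mm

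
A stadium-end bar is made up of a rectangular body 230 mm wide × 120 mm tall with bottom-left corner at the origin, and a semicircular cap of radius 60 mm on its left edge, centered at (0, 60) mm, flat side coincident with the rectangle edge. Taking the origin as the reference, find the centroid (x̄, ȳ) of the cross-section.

x̄ = 91.11 mm, ȳ = 60.00 mm

rectangular body: A = 230 × 120 = 27600.00, centroid at (115.00, 60.00).
semicircular end: A = ½π·60² = 5654.87, centroid at (-25.46, 60.00).
ΣA = 33254.87 mm², ΣAx̄ = 3030000.00 mm³, ΣAȳ = 1995292.01 mm³.
x̄ = 3030000.00/33254.87 = 91.11 mm; ȳ = 1995292.01/33254.87 = 60.00 mm.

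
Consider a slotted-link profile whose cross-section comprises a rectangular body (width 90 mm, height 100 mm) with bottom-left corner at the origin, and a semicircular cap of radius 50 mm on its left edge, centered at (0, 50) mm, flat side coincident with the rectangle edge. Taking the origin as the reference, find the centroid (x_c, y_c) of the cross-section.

x_c = 24.88 mm, y_c = 50.00 mm

Part | A | x̄ᵢ | ȳᵢ | A·x̄ᵢ | A·ȳᵢ
rectangular body | 9000.00 | 45.00 | 50.00 | 405000.00 | 450000.00
semicircular end | 3926.99 | -21.22 | 50.00 | -83333.33 | 196349.54
Σ | 12926.99 |  |  | 321666.67 | 646349.54
x_c = 321666.67 / 12926.99 = 24.88 mm
y_c = 646349.54 / 12926.99 = 50.00 mm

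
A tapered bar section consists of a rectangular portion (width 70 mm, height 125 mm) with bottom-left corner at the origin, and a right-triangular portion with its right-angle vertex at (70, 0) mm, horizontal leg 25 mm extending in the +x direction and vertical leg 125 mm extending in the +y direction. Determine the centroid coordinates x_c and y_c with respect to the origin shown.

Part | A | x̄ᵢ | ȳᵢ | A·x̄ᵢ | A·ȳᵢ
rectangular portion | 8750.00 | 35.00 | 62.50 | 306250.00 | 546875.00
triangular portion | 1562.50 | 78.33 | 41.67 | 122395.83 | 65104.17
Σ | 10312.50 |  |  | 428645.83 | 611979.17
x_c = 428645.83 / 10312.50 = 41.57 mm
y_c = 611979.17 / 10312.50 = 59.34 mm

x_c = 41.57 mm, y_c = 59.34 mm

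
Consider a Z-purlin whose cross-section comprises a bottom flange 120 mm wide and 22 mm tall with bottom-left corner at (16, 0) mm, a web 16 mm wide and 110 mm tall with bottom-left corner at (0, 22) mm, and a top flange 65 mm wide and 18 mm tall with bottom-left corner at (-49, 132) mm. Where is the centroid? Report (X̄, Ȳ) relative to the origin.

X̄ = 35.08 mm, Ȳ = 59.16 mm

bottom flange: A = 120 × 22 = 2640.00, centroid at (76.00, 11.00).
web: A = 16 × 110 = 1760.00, centroid at (8.00, 77.00).
top flange: A = 65 × 18 = 1170.00, centroid at (-16.50, 141.00).
ΣA = 5570.00 mm², ΣAX̄ = 195415.00 mm³, ΣAȲ = 329530.00 mm³.
X̄ = 195415.00/5570.00 = 35.08 mm; Ȳ = 329530.00/5570.00 = 59.16 mm.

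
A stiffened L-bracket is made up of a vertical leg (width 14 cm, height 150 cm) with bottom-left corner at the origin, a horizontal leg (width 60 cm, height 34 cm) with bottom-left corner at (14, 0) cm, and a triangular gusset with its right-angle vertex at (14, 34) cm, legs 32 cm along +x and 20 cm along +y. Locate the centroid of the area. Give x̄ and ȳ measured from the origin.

x̄ = 25.19 cm, ȳ = 46.01 cm

vertical leg: A = 14 × 150 = 2100.00, centroid at (7.00, 75.00).
horizontal leg: A = 60 × 34 = 2040.00, centroid at (44.00, 17.00).
gusset: A = ½·32·20 = 320.00, centroid at (24.67, 40.67).
ΣA = 4460.00 cm², ΣAx̄ = 112353.33 cm³, ΣAȳ = 205193.33 cm³.
x̄ = 112353.33/4460.00 = 25.19 cm; ȳ = 205193.33/4460.00 = 46.01 cm.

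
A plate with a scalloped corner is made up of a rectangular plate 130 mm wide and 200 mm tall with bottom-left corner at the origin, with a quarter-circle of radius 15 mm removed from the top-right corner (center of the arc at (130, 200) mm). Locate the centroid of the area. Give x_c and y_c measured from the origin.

plate: A = 130 × 200 = 26000.00, centroid at (65.00, 100.00).
removed quarter-circle: A = −¼π·15² = -176.71, centroid at (123.63, 193.63).
ΣA = 25823.29 mm², ΣAx_c = 1668152.10 mm³, ΣAy_c = 2565782.08 mm³.
x_c = 1668152.10/25823.29 = 64.60 mm; y_c = 2565782.08/25823.29 = 99.36 mm.

x_c = 64.60 mm, y_c = 99.36 mm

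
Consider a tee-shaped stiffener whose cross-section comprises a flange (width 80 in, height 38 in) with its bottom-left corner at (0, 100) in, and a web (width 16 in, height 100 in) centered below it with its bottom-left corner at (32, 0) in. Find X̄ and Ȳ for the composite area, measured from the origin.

web: A = 16 × 100 = 1600.00, centroid at (40.00, 50.00).
flange: A = 80 × 38 = 3040.00, centroid at (40.00, 119.00).
ΣA = 4640.00 in², ΣAX̄ = 185600.00 in³, ΣAȲ = 441760.00 in³.
X̄ = 185600.00/4640.00 = 40.00 in; Ȳ = 441760.00/4640.00 = 95.21 in.

X̄ = 40.00 in, Ȳ = 95.21 in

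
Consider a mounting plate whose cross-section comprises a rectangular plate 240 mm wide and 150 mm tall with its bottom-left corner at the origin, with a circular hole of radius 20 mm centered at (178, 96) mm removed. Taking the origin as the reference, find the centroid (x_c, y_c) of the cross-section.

plate: A = 240 × 150 = 36000.00, centroid at (120.00, 75.00).
hole: A = −π·20² = -1256.64, centroid at (178.00, 96.00).
ΣA = 34743.36 mm², ΣAx_c = 4096318.60 mm³, ΣAy_c = 2579362.84 mm³.
x_c = 4096318.60/34743.36 = 117.90 mm; y_c = 2579362.84/34743.36 = 74.24 mm.

x_c = 117.90 mm, y_c = 74.24 mm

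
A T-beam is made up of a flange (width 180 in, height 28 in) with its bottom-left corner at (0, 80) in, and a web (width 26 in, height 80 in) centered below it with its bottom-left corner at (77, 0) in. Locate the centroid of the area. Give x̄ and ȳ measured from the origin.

x̄ = 90.00 in, ȳ = 78.22 in

web: A = 26 × 80 = 2080.00, centroid at (90.00, 40.00).
flange: A = 180 × 28 = 5040.00, centroid at (90.00, 94.00).
ΣA = 7120.00 in², ΣAx̄ = 640800.00 in³, ΣAȳ = 556960.00 in³.
x̄ = 640800.00/7120.00 = 90.00 in; ȳ = 556960.00/7120.00 = 78.22 in.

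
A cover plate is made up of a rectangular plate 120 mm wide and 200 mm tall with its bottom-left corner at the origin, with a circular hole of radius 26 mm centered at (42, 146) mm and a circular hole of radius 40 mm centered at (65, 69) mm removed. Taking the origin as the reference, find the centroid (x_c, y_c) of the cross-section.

x_c = 60.78 mm, y_c = 103.45 mm

Part | A | x̄ᵢ | ȳᵢ | A·x̄ᵢ | A·ȳᵢ
plate | 24000.00 | 60.00 | 100.00 | 1440000.00 | 2400000.00
hole 1 | -2123.72 | 42.00 | 146.00 | -89196.10 | -310062.63
hole 2 | -5026.55 | 65.00 | 69.00 | -326725.64 | -346831.83
Σ | 16849.74 |  |  | 1024078.27 | 1743105.54
x_c = 1024078.27 / 16849.74 = 60.78 mm
y_c = 1743105.54 / 16849.74 = 103.45 mm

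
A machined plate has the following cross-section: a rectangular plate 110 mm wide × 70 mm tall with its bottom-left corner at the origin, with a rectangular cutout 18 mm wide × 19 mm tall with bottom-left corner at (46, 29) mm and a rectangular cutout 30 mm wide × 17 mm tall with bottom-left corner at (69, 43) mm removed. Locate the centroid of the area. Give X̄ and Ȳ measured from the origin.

X̄ = 52.84 mm, Ȳ = 33.60 mm

Part | A | x̄ᵢ | ȳᵢ | A·x̄ᵢ | A·ȳᵢ
plate | 7700.00 | 55.00 | 35.00 | 423500.00 | 269500.00
hole 1 | -342.00 | 55.00 | 38.50 | -18810.00 | -13167.00
hole 2 | -510.00 | 84.00 | 51.50 | -42840.00 | -26265.00
Σ | 6848.00 |  |  | 361850.00 | 230068.00
X̄ = 361850.00 / 6848.00 = 52.84 mm
Ȳ = 230068.00 / 6848.00 = 33.60 mm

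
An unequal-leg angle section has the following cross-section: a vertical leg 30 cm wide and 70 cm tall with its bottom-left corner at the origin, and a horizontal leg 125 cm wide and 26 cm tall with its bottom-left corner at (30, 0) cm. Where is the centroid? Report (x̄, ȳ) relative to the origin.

x̄ = 62.08 cm, ȳ = 21.64 cm

vertical leg: A = 30 × 70 = 2100.00, centroid at (15.00, 35.00).
horizontal leg: A = 125 × 26 = 3250.00, centroid at (92.50, 13.00).
ΣA = 5350.00 cm², ΣAx̄ = 332125.00 cm³, ΣAȳ = 115750.00 cm³.
x̄ = 332125.00/5350.00 = 62.08 cm; ȳ = 115750.00/5350.00 = 21.64 cm.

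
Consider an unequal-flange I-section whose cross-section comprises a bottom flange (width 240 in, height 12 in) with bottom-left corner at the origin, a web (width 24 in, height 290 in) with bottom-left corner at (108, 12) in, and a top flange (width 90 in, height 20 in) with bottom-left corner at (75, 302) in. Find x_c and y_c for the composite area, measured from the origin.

bottom flange: A = 240 × 12 = 2880.00, centroid at (120.00, 6.00).
web: A = 24 × 290 = 6960.00, centroid at (120.00, 157.00).
top flange: A = 90 × 20 = 1800.00, centroid at (120.00, 312.00).
ΣA = 11640.00 in²
ΣAx_c = (2880.00)(120.00) + (6960.00)(120.00) + (1800.00)(120.00) = 1396800.00 in³
ΣAy_c = (2880.00)(6.00) + (6960.00)(157.00) + (1800.00)(312.00) = 1671600.00 in³
x_c = 1396800.00 / 11640.00 = 120.00 in
y_c = 1671600.00 / 11640.00 = 143.61 in

x_c = 120.00 in, y_c = 143.61 in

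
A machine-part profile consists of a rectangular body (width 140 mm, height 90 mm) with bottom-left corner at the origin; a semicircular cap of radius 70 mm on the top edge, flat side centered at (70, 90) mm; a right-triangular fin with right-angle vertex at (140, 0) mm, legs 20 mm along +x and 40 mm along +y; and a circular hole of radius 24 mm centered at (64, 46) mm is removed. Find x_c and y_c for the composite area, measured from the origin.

x_c = 72.20 mm, y_c = 74.68 mm

rectangular body: A = 140 × 90 = 12600.00, centroid at (70.00, 45.00).
semicircular top: A = ½π·70² = 7696.90, centroid at (70.00, 119.71).
triangular fin: A = ½·20·40 = 400.00, centroid at (146.67, 13.33).
hole: A = −π·24² = -1809.56, centroid at (64.00, 46.00).
ΣA = 18887.34 mm²
ΣAx_c = (12600.00)(70.00) + (7696.90)(70.00) + (400.00)(146.67) + (-1809.56)(64.00) = 1363638.14 mm³
ΣAy_c = (12600.00)(45.00) + (7696.90)(119.71) + (400.00)(13.33) + (-1809.56)(46.00) = 1410481.54 mm³
x_c = 1363638.14 / 18887.34 = 72.20 mm
y_c = 1410481.54 / 18887.34 = 74.68 mm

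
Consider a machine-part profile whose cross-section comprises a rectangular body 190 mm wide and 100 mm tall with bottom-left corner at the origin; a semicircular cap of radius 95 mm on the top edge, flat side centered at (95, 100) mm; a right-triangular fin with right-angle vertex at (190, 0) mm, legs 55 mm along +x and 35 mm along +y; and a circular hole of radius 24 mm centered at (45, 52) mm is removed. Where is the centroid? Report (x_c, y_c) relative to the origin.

rectangular body: A = 190 × 100 = 19000.00, centroid at (95.00, 50.00).
semicircular top: A = ½π·95² = 14176.44, centroid at (95.00, 140.32).
triangular fin: A = ½·55·35 = 962.50, centroid at (208.33, 11.67).
hole: A = −π·24² = -1809.56, centroid at (45.00, 52.00).
ΣA = 32329.38 mm², ΣAx_c = 3270852.25 mm³, ΣAy_c = 2856359.20 mm³.
x_c = 3270852.25/32329.38 = 101.17 mm; y_c = 2856359.20/32329.38 = 88.35 mm.

x_c = 101.17 mm, y_c = 88.35 mm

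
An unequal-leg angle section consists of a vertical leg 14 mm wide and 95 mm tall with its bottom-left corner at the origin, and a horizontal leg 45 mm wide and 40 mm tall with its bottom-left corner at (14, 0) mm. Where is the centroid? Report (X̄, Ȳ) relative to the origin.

X̄ = 23.96 mm, Ȳ = 31.69 mm

vertical leg: A = 14 × 95 = 1330.00, centroid at (7.00, 47.50).
horizontal leg: A = 45 × 40 = 1800.00, centroid at (36.50, 20.00).
ΣA = 3130.00 mm², ΣAX̄ = 75010.00 mm³, ΣAȲ = 99175.00 mm³.
X̄ = 75010.00/3130.00 = 23.96 mm; Ȳ = 99175.00/3130.00 = 31.69 mm.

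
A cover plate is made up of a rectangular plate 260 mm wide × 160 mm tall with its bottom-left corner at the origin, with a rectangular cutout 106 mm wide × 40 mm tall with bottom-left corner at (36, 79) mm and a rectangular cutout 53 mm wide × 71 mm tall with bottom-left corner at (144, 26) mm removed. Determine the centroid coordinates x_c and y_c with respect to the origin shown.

plate: A = 260 × 160 = 41600.00, centroid at (130.00, 80.00).
hole 1: A = −(106 × 40) = -4240.00, centroid at (89.00, 99.00).
hole 2: A = −(53 × 71) = -3763.00, centroid at (170.50, 61.50).
ΣA = 33597.00 mm², ΣAx_c = 4389048.50 mm³, ΣAy_c = 2676815.50 mm³.
x_c = 4389048.50/33597.00 = 130.64 mm; y_c = 2676815.50/33597.00 = 79.67 mm.

x_c = 130.64 mm, y_c = 79.67 mm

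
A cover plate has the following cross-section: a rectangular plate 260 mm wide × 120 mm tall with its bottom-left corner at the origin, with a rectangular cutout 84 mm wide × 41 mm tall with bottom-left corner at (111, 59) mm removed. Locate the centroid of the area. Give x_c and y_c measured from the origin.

x_c = 127.15 mm, y_c = 57.58 mm

plate: A = 260 × 120 = 31200.00, centroid at (130.00, 60.00).
hole: A = −(84 × 41) = -3444.00, centroid at (153.00, 79.50).
ΣA = 27756.00 mm², ΣAx_c = 3529068.00 mm³, ΣAy_c = 1598202.00 mm³.
x_c = 3529068.00/27756.00 = 127.15 mm; y_c = 1598202.00/27756.00 = 57.58 mm.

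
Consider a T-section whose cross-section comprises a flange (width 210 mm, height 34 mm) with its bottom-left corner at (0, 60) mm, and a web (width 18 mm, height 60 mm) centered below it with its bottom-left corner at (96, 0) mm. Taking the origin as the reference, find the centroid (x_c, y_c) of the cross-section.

Part | A | x̄ᵢ | ȳᵢ | A·x̄ᵢ | A·ȳᵢ
web | 1080.00 | 105.00 | 30.00 | 113400.00 | 32400.00
flange | 7140.00 | 105.00 | 77.00 | 749700.00 | 549780.00
Σ | 8220.00 |  |  | 863100.00 | 582180.00
x_c = 863100.00 / 8220.00 = 105.00 mm
y_c = 582180.00 / 8220.00 = 70.82 mm

x_c = 105.00 mm, y_c = 70.82 mm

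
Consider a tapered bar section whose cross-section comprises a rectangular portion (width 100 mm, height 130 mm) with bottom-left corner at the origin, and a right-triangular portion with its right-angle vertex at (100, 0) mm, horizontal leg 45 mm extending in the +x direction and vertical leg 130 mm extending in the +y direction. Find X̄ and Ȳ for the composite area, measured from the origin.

rectangular portion: A = 100 × 130 = 13000.00, centroid at (50.00, 65.00).
triangular portion: A = ½·45·130 = 2925.00, centroid at (115.00, 43.33).
ΣA = 15925.00 mm², ΣAX̄ = 986375.00 mm³, ΣAȲ = 971750.00 mm³.
X̄ = 986375.00/15925.00 = 61.94 mm; Ȳ = 971750.00/15925.00 = 61.02 mm.

X̄ = 61.94 mm, Ȳ = 61.02 mm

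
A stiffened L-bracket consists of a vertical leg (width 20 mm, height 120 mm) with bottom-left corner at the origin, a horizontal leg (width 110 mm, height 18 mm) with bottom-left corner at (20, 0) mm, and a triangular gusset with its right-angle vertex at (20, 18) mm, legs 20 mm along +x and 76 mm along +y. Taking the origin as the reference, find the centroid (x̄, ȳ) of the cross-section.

vertical leg: A = 20 × 120 = 2400.00, centroid at (10.00, 60.00).
horizontal leg: A = 110 × 18 = 1980.00, centroid at (75.00, 9.00).
gusset: A = ½·20·76 = 760.00, centroid at (26.67, 43.33).
ΣA = 5140.00 mm², ΣAx̄ = 192766.67 mm³, ΣAȳ = 194753.33 mm³.
x̄ = 192766.67/5140.00 = 37.50 mm; ȳ = 194753.33/5140.00 = 37.89 mm.

x̄ = 37.50 mm, ȳ = 37.89 mm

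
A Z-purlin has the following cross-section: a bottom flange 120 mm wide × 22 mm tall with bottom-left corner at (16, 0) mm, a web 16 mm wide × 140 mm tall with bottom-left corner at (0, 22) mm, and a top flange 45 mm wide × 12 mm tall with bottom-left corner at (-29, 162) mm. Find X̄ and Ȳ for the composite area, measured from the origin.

bottom flange: A = 120 × 22 = 2640.00, centroid at (76.00, 11.00).
web: A = 16 × 140 = 2240.00, centroid at (8.00, 92.00).
top flange: A = 45 × 12 = 540.00, centroid at (-6.50, 168.00).
ΣA = 5420.00 mm², ΣAX̄ = 215050.00 mm³, ΣAȲ = 325840.00 mm³.
X̄ = 215050.00/5420.00 = 39.68 mm; Ȳ = 325840.00/5420.00 = 60.12 mm.

X̄ = 39.68 mm, Ȳ = 60.12 mm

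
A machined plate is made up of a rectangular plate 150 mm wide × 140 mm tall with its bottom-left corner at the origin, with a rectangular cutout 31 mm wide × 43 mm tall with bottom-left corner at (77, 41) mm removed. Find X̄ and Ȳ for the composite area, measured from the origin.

X̄ = 73.81 mm, Ȳ = 70.51 mm

plate: A = 150 × 140 = 21000.00, centroid at (75.00, 70.00).
hole: A = −(31 × 43) = -1333.00, centroid at (92.50, 62.50).
ΣA = 19667.00 mm², ΣAX̄ = 1451697.50 mm³, ΣAȲ = 1386687.50 mm³.
X̄ = 1451697.50/19667.00 = 73.81 mm; Ȳ = 1386687.50/19667.00 = 70.51 mm.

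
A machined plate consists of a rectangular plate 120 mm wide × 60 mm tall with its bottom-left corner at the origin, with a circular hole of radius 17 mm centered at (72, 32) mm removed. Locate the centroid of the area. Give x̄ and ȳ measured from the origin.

Part | A | x̄ᵢ | ȳᵢ | A·x̄ᵢ | A·ȳᵢ
plate | 7200.00 | 60.00 | 30.00 | 432000.00 | 216000.00
hole | -907.92 | 72.00 | 32.00 | -65370.26 | -29053.45
Σ | 6292.08 |  |  | 366629.74 | 186946.55
x̄ = 366629.74 / 6292.08 = 58.27 mm
ȳ = 186946.55 / 6292.08 = 29.71 mm

x̄ = 58.27 mm, ȳ = 29.71 mm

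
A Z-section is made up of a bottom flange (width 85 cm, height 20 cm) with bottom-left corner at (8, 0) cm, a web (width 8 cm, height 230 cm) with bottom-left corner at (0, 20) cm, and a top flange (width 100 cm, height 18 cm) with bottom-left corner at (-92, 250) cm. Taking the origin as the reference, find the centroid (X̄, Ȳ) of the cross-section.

X̄ = 3.30 cm, Ȳ = 137.00 cm

bottom flange: A = 85 × 20 = 1700.00, centroid at (50.50, 10.00).
web: A = 8 × 230 = 1840.00, centroid at (4.00, 135.00).
top flange: A = 100 × 18 = 1800.00, centroid at (-42.00, 259.00).
ΣA = 5340.00 cm²
ΣAX̄ = (1700.00)(50.50) + (1840.00)(4.00) + (1800.00)(-42.00) = 17610.00 cm³
ΣAȲ = (1700.00)(10.00) + (1840.00)(135.00) + (1800.00)(259.00) = 731600.00 cm³
X̄ = 17610.00 / 5340.00 = 3.30 cm
Ȳ = 731600.00 / 5340.00 = 137.00 cm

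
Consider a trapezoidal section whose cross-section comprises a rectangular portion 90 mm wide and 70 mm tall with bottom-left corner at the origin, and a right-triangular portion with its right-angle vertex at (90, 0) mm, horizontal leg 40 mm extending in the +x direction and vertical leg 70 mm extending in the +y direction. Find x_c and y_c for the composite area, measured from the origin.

Part | A | x̄ᵢ | ȳᵢ | A·x̄ᵢ | A·ȳᵢ
rectangular portion | 6300.00 | 45.00 | 35.00 | 283500.00 | 220500.00
triangular portion | 1400.00 | 103.33 | 23.33 | 144666.67 | 32666.67
Σ | 7700.00 |  |  | 428166.67 | 253166.67
x_c = 428166.67 / 7700.00 = 55.61 mm
y_c = 253166.67 / 7700.00 = 32.88 mm

x_c = 55.61 mm, y_c = 32.88 mm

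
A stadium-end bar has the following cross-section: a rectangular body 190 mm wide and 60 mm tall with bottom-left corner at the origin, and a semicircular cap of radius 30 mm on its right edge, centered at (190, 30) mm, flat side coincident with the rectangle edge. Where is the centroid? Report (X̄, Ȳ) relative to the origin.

Part | A | x̄ᵢ | ȳᵢ | A·x̄ᵢ | A·ȳᵢ
rectangular body | 11400.00 | 95.00 | 30.00 | 1083000.00 | 342000.00
semicircular end | 1413.72 | 202.73 | 30.00 | 286606.17 | 42411.50
Σ | 12813.72 |  |  | 1369606.17 | 384411.50
X̄ = 1369606.17 / 12813.72 = 106.89 mm
Ȳ = 384411.50 / 12813.72 = 30.00 mm

X̄ = 106.89 mm, Ȳ = 30.00 mm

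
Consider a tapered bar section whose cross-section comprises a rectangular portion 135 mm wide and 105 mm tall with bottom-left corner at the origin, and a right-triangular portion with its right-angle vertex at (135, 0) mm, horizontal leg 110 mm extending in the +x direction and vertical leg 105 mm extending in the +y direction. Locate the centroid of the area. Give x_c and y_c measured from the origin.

x_c = 97.65 mm, y_c = 47.43 mm

rectangular portion: A = 135 × 105 = 14175.00, centroid at (67.50, 52.50).
triangular portion: A = ½·110·105 = 5775.00, centroid at (171.67, 35.00).
ΣA = 19950.00 mm², ΣAx_c = 1948187.50 mm³, ΣAy_c = 946312.50 mm³.
x_c = 1948187.50/19950.00 = 97.65 mm; y_c = 946312.50/19950.00 = 47.43 mm.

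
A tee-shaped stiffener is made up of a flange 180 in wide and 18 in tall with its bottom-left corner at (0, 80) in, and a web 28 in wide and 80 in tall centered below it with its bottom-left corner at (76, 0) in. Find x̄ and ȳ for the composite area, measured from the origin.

web: A = 28 × 80 = 2240.00, centroid at (90.00, 40.00).
flange: A = 180 × 18 = 3240.00, centroid at (90.00, 89.00).
ΣA = 5480.00 in²
ΣAx̄ = (2240.00)(90.00) + (3240.00)(90.00) = 493200.00 in³
ΣAȳ = (2240.00)(40.00) + (3240.00)(89.00) = 377960.00 in³
x̄ = 493200.00 / 5480.00 = 90.00 in
ȳ = 377960.00 / 5480.00 = 68.97 in

x̄ = 90.00 in, ȳ = 68.97 in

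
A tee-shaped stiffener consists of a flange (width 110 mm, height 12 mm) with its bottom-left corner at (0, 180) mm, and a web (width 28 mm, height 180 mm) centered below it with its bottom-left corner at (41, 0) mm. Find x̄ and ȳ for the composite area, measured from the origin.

web: A = 28 × 180 = 5040.00, centroid at (55.00, 90.00).
flange: A = 110 × 12 = 1320.00, centroid at (55.00, 186.00).
ΣA = 6360.00 mm², ΣAx̄ = 349800.00 mm³, ΣAȳ = 699120.00 mm³.
x̄ = 349800.00/6360.00 = 55.00 mm; ȳ = 699120.00/6360.00 = 109.92 mm.

x̄ = 55.00 mm, ȳ = 109.92 mm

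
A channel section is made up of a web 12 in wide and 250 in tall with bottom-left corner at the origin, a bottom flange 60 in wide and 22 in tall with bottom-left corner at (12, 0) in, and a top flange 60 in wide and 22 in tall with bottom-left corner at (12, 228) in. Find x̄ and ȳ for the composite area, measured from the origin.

x̄ = 22.85 in, ȳ = 125.00 in

web: A = 12 × 250 = 3000.00, centroid at (6.00, 125.00).
bottom flange: A = 60 × 22 = 1320.00, centroid at (42.00, 11.00).
top flange: A = 60 × 22 = 1320.00, centroid at (42.00, 239.00).
ΣA = 5640.00 in²
ΣAx̄ = (3000.00)(6.00) + (1320.00)(42.00) + (1320.00)(42.00) = 128880.00 in³
ΣAȳ = (3000.00)(125.00) + (1320.00)(11.00) + (1320.00)(239.00) = 705000.00 in³
x̄ = 128880.00 / 5640.00 = 22.85 in
ȳ = 705000.00 / 5640.00 = 125.00 in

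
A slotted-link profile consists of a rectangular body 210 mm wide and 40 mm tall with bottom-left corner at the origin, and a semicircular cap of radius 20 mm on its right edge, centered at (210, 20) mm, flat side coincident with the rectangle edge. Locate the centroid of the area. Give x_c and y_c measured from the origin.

x_c = 112.90 mm, y_c = 20.00 mm

rectangular body: A = 210 × 40 = 8400.00, centroid at (105.00, 20.00).
semicircular end: A = ½π·20² = 628.32, centroid at (218.49, 20.00).
ΣA = 9028.32 mm², ΣAx_c = 1019280.22 mm³, ΣAy_c = 180566.37 mm³.
x_c = 1019280.22/9028.32 = 112.90 mm; y_c = 180566.37/9028.32 = 20.00 mm.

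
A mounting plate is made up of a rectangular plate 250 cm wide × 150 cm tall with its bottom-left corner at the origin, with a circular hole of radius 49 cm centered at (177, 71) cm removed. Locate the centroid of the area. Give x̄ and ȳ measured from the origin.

Part | A | x̄ᵢ | ȳᵢ | A·x̄ᵢ | A·ȳᵢ
plate | 37500.00 | 125.00 | 75.00 | 4687500.00 | 2812500.00
hole | -7542.96 | 177.00 | 71.00 | -1335104.62 | -535550.44
Σ | 29957.04 |  |  | 3352395.38 | 2276949.56
x̄ = 3352395.38 / 29957.04 = 111.91 cm
ȳ = 2276949.56 / 29957.04 = 76.01 cm

x̄ = 111.91 cm, ȳ = 76.01 cm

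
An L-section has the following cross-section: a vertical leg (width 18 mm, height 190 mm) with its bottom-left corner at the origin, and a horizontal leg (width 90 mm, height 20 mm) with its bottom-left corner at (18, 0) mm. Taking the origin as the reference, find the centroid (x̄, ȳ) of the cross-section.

vertical leg: A = 18 × 190 = 3420.00, centroid at (9.00, 95.00).
horizontal leg: A = 90 × 20 = 1800.00, centroid at (63.00, 10.00).
ΣA = 5220.00 mm²
ΣAx̄ = (3420.00)(9.00) + (1800.00)(63.00) = 144180.00 mm³
ΣAȳ = (3420.00)(95.00) + (1800.00)(10.00) = 342900.00 mm³
x̄ = 144180.00 / 5220.00 = 27.62 mm
ȳ = 342900.00 / 5220.00 = 65.69 mm

x̄ = 27.62 mm, ȳ = 65.69 mm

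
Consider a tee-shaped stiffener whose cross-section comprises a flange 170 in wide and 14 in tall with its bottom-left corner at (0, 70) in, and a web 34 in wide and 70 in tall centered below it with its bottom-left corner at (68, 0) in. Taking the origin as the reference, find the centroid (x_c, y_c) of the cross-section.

x_c = 85.00 in, y_c = 56.00 in

web: A = 34 × 70 = 2380.00, centroid at (85.00, 35.00).
flange: A = 170 × 14 = 2380.00, centroid at (85.00, 77.00).
ΣA = 4760.00 in², ΣAx_c = 404600.00 in³, ΣAy_c = 266560.00 in³.
x_c = 404600.00/4760.00 = 85.00 in; y_c = 266560.00/4760.00 = 56.00 in.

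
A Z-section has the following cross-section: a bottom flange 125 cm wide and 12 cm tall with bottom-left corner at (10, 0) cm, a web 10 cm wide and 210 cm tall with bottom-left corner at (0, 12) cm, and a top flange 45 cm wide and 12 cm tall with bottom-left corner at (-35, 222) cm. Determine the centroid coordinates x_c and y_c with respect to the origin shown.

bottom flange: A = 125 × 12 = 1500.00, centroid at (72.50, 6.00).
web: A = 10 × 210 = 2100.00, centroid at (5.00, 117.00).
top flange: A = 45 × 12 = 540.00, centroid at (-12.50, 228.00).
ΣA = 4140.00 cm²
ΣAx_c = (1500.00)(72.50) + (2100.00)(5.00) + (540.00)(-12.50) = 112500.00 cm³
ΣAy_c = (1500.00)(6.00) + (2100.00)(117.00) + (540.00)(228.00) = 377820.00 cm³
x_c = 112500.00 / 4140.00 = 27.17 cm
y_c = 377820.00 / 4140.00 = 91.26 cm

x_c = 27.17 cm, y_c = 91.26 cm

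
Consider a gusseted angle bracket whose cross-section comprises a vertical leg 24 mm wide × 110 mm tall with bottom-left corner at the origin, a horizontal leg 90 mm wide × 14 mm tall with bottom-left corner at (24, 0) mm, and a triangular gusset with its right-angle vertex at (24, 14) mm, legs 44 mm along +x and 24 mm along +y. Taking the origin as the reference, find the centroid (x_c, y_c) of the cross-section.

x_c = 31.40 mm, y_c = 37.41 mm

vertical leg: A = 24 × 110 = 2640.00, centroid at (12.00, 55.00).
horizontal leg: A = 90 × 14 = 1260.00, centroid at (69.00, 7.00).
gusset: A = ½·44·24 = 528.00, centroid at (38.67, 22.00).
ΣA = 4428.00 mm²
ΣAx_c = (2640.00)(12.00) + (1260.00)(69.00) + (528.00)(38.67) = 139036.00 mm³
ΣAy_c = (2640.00)(55.00) + (1260.00)(7.00) + (528.00)(22.00) = 165636.00 mm³
x_c = 139036.00 / 4428.00 = 31.40 mm
y_c = 165636.00 / 4428.00 = 37.41 mm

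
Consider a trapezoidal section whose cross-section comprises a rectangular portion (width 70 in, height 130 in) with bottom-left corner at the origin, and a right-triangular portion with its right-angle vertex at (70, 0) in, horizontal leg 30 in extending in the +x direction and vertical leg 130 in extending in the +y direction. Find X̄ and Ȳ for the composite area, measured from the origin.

rectangular portion: A = 70 × 130 = 9100.00, centroid at (35.00, 65.00).
triangular portion: A = ½·30·130 = 1950.00, centroid at (80.00, 43.33).
ΣA = 11050.00 in², ΣAX̄ = 474500.00 in³, ΣAȲ = 676000.00 in³.
X̄ = 474500.00/11050.00 = 42.94 in; Ȳ = 676000.00/11050.00 = 61.18 in.

X̄ = 42.94 in, Ȳ = 61.18 in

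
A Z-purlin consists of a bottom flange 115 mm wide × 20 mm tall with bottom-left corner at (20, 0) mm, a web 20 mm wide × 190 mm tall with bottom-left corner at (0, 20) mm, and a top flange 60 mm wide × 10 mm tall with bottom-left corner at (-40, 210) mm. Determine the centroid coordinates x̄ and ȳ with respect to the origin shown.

bottom flange: A = 115 × 20 = 2300.00, centroid at (77.50, 10.00).
web: A = 20 × 190 = 3800.00, centroid at (10.00, 115.00).
top flange: A = 60 × 10 = 600.00, centroid at (-10.00, 215.00).
ΣA = 6700.00 mm²
ΣAx̄ = (2300.00)(77.50) + (3800.00)(10.00) + (600.00)(-10.00) = 210250.00 mm³
ΣAȳ = (2300.00)(10.00) + (3800.00)(115.00) + (600.00)(215.00) = 589000.00 mm³
x̄ = 210250.00 / 6700.00 = 31.38 mm
ȳ = 589000.00 / 6700.00 = 87.91 mm

x̄ = 31.38 mm, ȳ = 87.91 mm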